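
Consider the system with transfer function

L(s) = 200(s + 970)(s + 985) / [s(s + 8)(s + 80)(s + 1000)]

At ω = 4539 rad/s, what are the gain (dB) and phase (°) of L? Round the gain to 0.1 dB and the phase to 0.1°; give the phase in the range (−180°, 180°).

-100.1 dB, 169.2°

At s = jω = j4539:
zero (s+970): 970 + j4539 → |·| = √(970²+4539²) = √21543421 ≈ 4641.5, ∠ = arctan(4539/970) ≈ 77.94°
zero (s+985): 985 + j4539 → |·| = √(985²+4539²) = √21572746 ≈ 4644.6, ∠ = arctan(4539/985) ≈ 77.76°
pole (s+8): 8 + j4539 → |·| = √(8²+4539²) = √20602585 ≈ 4539, ∠ = arctan(4539/8) ≈ 89.90°
pole (s+80): 80 + j4539 → |·| = √(80²+4539²) = √20608921 ≈ 4539.7, ∠ = arctan(4539/80) ≈ 88.99°
pole (s+1000): 1000 + j4539 → |·| = √(1000²+4539²) = √21602521 ≈ 4647.9, ∠ = arctan(4539/1000) ≈ 77.58°
pole at origin: |s| = 4539, ∠ = 90.00° (in denominator)
|L| = 200 · 2.1558e+07 / 4.3471e+14 ≈ 9.9183e-06
Gain = 20 log₁₀(9.9183e-06) ≈ -100.07 dB
∠L = 155.70° − 346.47° = -190.77° ≡ 169.23° (principal value)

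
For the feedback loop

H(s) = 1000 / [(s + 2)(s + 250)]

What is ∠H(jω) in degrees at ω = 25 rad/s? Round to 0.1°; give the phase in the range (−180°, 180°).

-91.1°

At s = jω = j25:
pole (s+2): 2 + j25 → |·| = √(2²+25²) = √629 ≈ 25.08, ∠ = arctan(25/2) ≈ 85.43°
pole (s+250): 250 + j25 → |·| = √(250²+25²) = √63125 ≈ 251.25, ∠ = arctan(25/250) ≈ 5.71°
∠H = 0.00° − 91.14° = -91.14°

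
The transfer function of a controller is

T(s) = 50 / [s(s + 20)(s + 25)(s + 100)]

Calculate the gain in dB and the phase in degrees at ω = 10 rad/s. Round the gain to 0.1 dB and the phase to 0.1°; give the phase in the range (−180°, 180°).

At s = jω = j10:
pole (s+20): 20 + j10 → |·| = √(20²+10²) = √500 ≈ 22.361, ∠ = arctan(10/20) ≈ 26.57°
pole (s+25): 25 + j10 → |·| = √(25²+10²) = √725 ≈ 26.926, ∠ = arctan(10/25) ≈ 21.80°
pole (s+100): 100 + j10 → |·| = √(100²+10²) = √10100 ≈ 100.5, ∠ = arctan(10/100) ≈ 5.71°
pole at origin: |s| = 10, ∠ = 90.00° (in denominator)
|T| = 50 / 6.051e+05 ≈ 8.2631e-05
Gain = 20 log₁₀(8.2631e-05) ≈ -81.66 dB
∠T = 0.00° − 144.08° = -144.08°

-81.7 dB, -144.1°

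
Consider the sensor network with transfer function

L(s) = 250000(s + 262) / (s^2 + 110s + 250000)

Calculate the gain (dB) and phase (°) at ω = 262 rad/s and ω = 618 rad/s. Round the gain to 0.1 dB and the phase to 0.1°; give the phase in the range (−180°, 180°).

ω = 262: 54.1 dB, 36.0°; ω = 618: 61.1 dB, -85.7°

At s = jω = j262:
zero (s+262): 262 + j262 → |·| = √(262²+262²) = √137288 ≈ 370.52, ∠ = arctan(262/262) ≈ 45.00°
quadratic: (j262)² + 110·j262 + 250000 = 181356 + j28820 → |·| ≈ 1.8363e+05, ∠ ≈ 9.03°
|L| = 250000 · 370.52 / 1.8363e+05 ≈ 504.44
Gain = 20 log₁₀(504.44) ≈ 54.06 dB
∠L = 45.00° − 9.03° = 35.97°

At s = jω = j618:
zero (s+262): 262 + j618 → |·| = √(262²+618²) = √450568 ≈ 671.24, ∠ = arctan(618/262) ≈ 67.03°
quadratic: (j618)² + 110·j618 + 250000 = -131924 + j67980 → |·| ≈ 1.4841e+05, ∠ ≈ 152.74°
|L| = 250000 · 671.24 / 1.4841e+05 ≈ 1130.7
Gain = 20 log₁₀(1130.7) ≈ 61.07 dB
∠L = 67.03° − 152.74° = -85.71°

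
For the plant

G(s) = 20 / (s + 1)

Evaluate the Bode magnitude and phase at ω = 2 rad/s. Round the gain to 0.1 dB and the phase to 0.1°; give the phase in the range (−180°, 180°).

Substitute s = j2:
Numerator: 20 = 20 + j0
Denominator: (j2) + 1 = 1 + j2
|N| = √(20² + 0²) ≈ 20, ∠N ≈ 0.00°
|D| = √(1² + 2²) ≈ 2.2361, ∠D ≈ 63.43°
|G| = 20 / 2.2361 ≈ 8.9441
Gain = 20 log₁₀(8.9441) ≈ 19.03 dB
∠G = 0.00° − 63.43° = -63.43°

19.0 dB, -63.4°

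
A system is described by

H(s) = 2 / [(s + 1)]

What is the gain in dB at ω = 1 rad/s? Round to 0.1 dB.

3.0 dB

At ω = 1 rad/s:
pole (1 + j1·1) = 1 + j1 → |·| ≈ 1.4142, ∠ ≈ 45.00°
|H| = 2 · 1 / (1.4142) ≈ 1.4142
Gain = 20 log₁₀(1.4142) ≈ 3.01 dB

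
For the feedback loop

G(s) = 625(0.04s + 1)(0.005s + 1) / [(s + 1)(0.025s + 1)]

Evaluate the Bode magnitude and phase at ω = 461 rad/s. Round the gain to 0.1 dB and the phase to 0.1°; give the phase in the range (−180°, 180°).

14.7 dB, -21.5°

At ω = 461 rad/s:
zero (1 + j461·0.04) = 1 + j18.44 → |·| ≈ 18.467, ∠ ≈ 86.90°
zero (1 + j461·0.005) = 1 + j2.305 → |·| ≈ 2.5126, ∠ ≈ 66.55°
pole (1 + j461·1) = 1 + j461 → |·| ≈ 461, ∠ ≈ 89.88°
pole (1 + j461·0.025) = 1 + j11.525 → |·| ≈ 11.568, ∠ ≈ 85.04°
|G| = 625 · 18.467 · 2.5126 / (461 · 11.568) ≈ 5.438
Gain = 20 log₁₀(5.438) ≈ 14.71 dB
∠G = (86.90° + 66.55°) − (89.88° + 85.04°) = -21.47°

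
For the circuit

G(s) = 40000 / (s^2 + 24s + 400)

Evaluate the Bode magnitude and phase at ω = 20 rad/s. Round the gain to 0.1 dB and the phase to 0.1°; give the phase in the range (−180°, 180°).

38.4 dB, -90.0°

At s = jω = j20:
quadratic: (j20)² + 24·j20 + 400 = 0 + j480 → |·| ≈ 480, ∠ ≈ 90.00°
|G| = 40000 / 480 ≈ 83.333
Gain = 20 log₁₀(83.333) ≈ 38.42 dB
∠G = 0.00° − 90.00° = -90.00°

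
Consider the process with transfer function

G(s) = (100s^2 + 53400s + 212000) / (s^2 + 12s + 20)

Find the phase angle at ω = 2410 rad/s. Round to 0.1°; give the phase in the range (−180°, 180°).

-12.2°

Substitute s = j2410:
Numerator: 100(j2410)^2 + 53400(j2410) + 212000 = -580598000 + j128694000
Denominator: (j2410)^2 + 12(j2410) + 20 = -5808080 + j28920
|N| = √(580598000² + 128694000²) ≈ 5.9469e+08, ∠N ≈ 167.50°
|D| = √(5808080² + 28920²) ≈ 5.8082e+06, ∠D ≈ 179.71°
∠G = 167.50° − 179.71° = -12.21°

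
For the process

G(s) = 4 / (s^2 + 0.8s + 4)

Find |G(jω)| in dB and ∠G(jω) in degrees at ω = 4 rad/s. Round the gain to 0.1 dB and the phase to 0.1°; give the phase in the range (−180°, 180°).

At s = jω = j4:
quadratic: (j4)² + 0.8·j4 + 4 = -12 + j3.2 → |·| ≈ 12.419, ∠ ≈ 165.07°
|G| = 4 / 12.419 ≈ 0.32209
Gain = 20 log₁₀(0.32209) ≈ -9.84 dB
∠G = 0.00° − 165.07° = -165.07°

-9.8 dB, -165.1°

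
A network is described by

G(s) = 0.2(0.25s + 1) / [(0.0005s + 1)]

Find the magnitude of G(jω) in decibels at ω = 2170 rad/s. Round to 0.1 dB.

37.3 dB

At ω = 2170 rad/s:
zero (1 + j2170·0.25) = 1 + j542.5 → |·| ≈ 542.5, ∠ ≈ 89.89°
pole (1 + j2170·0.0005) = 1 + j1.085 → |·| ≈ 1.4755, ∠ ≈ 47.33°
|G| = 0.2 · 542.5 / (1.4755) ≈ 73.534
Gain = 20 log₁₀(73.534) ≈ 37.33 dB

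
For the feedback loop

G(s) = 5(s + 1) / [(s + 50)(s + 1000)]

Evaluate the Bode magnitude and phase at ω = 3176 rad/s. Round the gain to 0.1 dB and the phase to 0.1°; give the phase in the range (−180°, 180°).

-56.5 dB, -71.6°

At s = jω = j3176:
zero (s+1): 1 + j3176 → |·| = √(1²+3176²) = √10086977 ≈ 3176, ∠ = arctan(3176/1) ≈ 89.98°
pole (s+50): 50 + j3176 → |·| = √(50²+3176²) = √10089476 ≈ 3176.4, ∠ = arctan(3176/50) ≈ 89.10°
pole (s+1000): 1000 + j3176 → |·| = √(1000²+3176²) = √11086976 ≈ 3329.7, ∠ = arctan(3176/1000) ≈ 72.52°
|G| = 5 · 3176 / 1.0576e+07 ≈ 0.0015015
Gain = 20 log₁₀(0.0015015) ≈ -56.47 dB
∠G = 89.98° − 161.62° = -71.64°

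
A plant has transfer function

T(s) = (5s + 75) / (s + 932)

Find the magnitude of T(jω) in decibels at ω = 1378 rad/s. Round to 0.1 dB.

Substitute s = j1378:
Numerator: 5(j1378) + 75 = 75 + j6890
Denominator: (j1378) + 932 = 932 + j1378
|N| = √(75² + 6890²) ≈ 6890.4, ∠N ≈ 89.38°
|D| = √(932² + 1378²) ≈ 1663.6, ∠D ≈ 55.93°
|T| = 6890.4 / 1663.6 ≈ 4.1419
Gain = 20 log₁₀(4.1419) ≈ 12.34 dB

12.3 dB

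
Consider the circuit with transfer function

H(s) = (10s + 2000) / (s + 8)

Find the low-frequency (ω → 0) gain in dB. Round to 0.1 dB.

H(0) = 2000 / 8 = 250
20 log₁₀(250) ≈ 47.96 dB

48.0 dB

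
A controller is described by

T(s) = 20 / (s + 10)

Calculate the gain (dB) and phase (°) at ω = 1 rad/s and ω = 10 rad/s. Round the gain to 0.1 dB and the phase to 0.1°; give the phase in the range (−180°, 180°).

ω = 1: 6.0 dB, -5.7°; ω = 10: 3.0 dB, -45.0°

Substitute s = j1:
Numerator: 20 = 20 + j0
Denominator: (j1) + 10 = 10 + j1
|N| = √(20² + 0²) ≈ 20, ∠N ≈ 0.00°
|D| = √(10² + 1²) ≈ 10.05, ∠D ≈ 5.71°
|T| = 20 / 10.05 ≈ 1.99
Gain = 20 log₁₀(1.99) ≈ 5.98 dB
∠T = 0.00° − 5.71° = -5.71°

Substitute s = j10:
Numerator: 20 = 20 + j0
Denominator: (j10) + 10 = 10 + j10
|N| = √(20² + 0²) ≈ 20, ∠N ≈ 0.00°
|D| = √(10² + 10²) ≈ 14.142, ∠D ≈ 45.00°
|T| = 20 / 14.142 ≈ 1.4142
Gain = 20 log₁₀(1.4142) ≈ 3.01 dB
∠T = 0.00° − 45.00° = -45.00°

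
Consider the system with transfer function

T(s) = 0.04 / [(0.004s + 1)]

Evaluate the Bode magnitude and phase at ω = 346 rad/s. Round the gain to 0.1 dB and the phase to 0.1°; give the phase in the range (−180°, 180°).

At ω = 346 rad/s:
pole (1 + j346·0.004) = 1 + j1.384 → |·| ≈ 1.7075, ∠ ≈ 54.15°
|T| = 0.04 · 1 / (1.7075) ≈ 0.023426
Gain = 20 log₁₀(0.023426) ≈ -32.61 dB
∠T = (0°) − (54.15°) = -54.15°

-32.6 dB, -54.2°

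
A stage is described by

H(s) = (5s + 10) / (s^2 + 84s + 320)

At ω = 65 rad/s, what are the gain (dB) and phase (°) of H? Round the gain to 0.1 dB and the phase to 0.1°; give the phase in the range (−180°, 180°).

-26.3 dB, -37.3°

Substitute s = j65:
Numerator: 5(j65) + 10 = 10 + j325
Denominator: (j65)^2 + 84(j65) + 320 = -3905 + j5460
|N| = √(10² + 325²) ≈ 325.15, ∠N ≈ 88.24°
|D| = √(3905² + 5460²) ≈ 6712.7, ∠D ≈ 125.57°
|H| = 325.15 / 6712.7 ≈ 0.048438
Gain = 20 log₁₀(0.048438) ≈ -26.30 dB
∠H = 88.24° − 125.57° = -37.33°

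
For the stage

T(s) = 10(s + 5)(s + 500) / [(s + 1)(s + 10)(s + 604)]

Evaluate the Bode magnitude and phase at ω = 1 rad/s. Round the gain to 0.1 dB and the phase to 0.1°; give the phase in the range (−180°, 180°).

At s = jω = j1:
zero (s+5): 5 + j1 → |·| = √(5²+1²) = √26 ≈ 5.099, ∠ = arctan(1/5) ≈ 11.31°
zero (s+500): 500 + j1 → |·| = √(500²+1²) = √250001 ≈ 500, ∠ = arctan(1/500) ≈ 0.11°
pole (s+1): 1 + j1 → |·| = √(1²+1²) = √2 ≈ 1.4142, ∠ = arctan(1/1) ≈ 45.00°
pole (s+10): 10 + j1 → |·| = √(10²+1²) = √101 ≈ 10.05, ∠ = arctan(1/10) ≈ 5.71°
pole (s+604): 604 + j1 → |·| = √(604²+1²) = √364817 ≈ 604, ∠ = arctan(1/604) ≈ 0.09°
|T| = 10 · 2549.5 / 8584.5 ≈ 2.9699
Gain = 20 log₁₀(2.9699) ≈ 9.45 dB
∠T = 11.42° − 50.80° = -39.38°

9.5 dB, -39.4°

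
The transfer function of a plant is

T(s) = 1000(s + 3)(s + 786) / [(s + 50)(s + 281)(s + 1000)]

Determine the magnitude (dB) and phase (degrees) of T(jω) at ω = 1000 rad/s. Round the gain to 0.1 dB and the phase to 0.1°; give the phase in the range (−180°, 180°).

At s = jω = j1000:
zero (s+3): 3 + j1000 → |·| = √(3²+1000²) = √1000009 ≈ 1000, ∠ = arctan(1000/3) ≈ 89.83°
zero (s+786): 786 + j1000 → |·| = √(786²+1000²) = √1617796 ≈ 1271.9, ∠ = arctan(1000/786) ≈ 51.83°
pole (s+50): 50 + j1000 → |·| = √(50²+1000²) = √1002500 ≈ 1001.2, ∠ = arctan(1000/50) ≈ 87.14°
pole (s+281): 281 + j1000 → |·| = √(281²+1000²) = √1078961 ≈ 1038.7, ∠ = arctan(1000/281) ≈ 74.30°
pole (s+1000): 1000 + j1000 → |·| = √(1000²+1000²) = √2000000 ≈ 1414.2, ∠ = arctan(1000/1000) ≈ 45.00°
|T| = 1000 · 1.2719e+06 / 1.4707e+09 ≈ 0.86483
Gain = 20 log₁₀(0.86483) ≈ -1.26 dB
∠T = 141.66° − 206.44° = -64.78°

-1.3 dB, -64.8°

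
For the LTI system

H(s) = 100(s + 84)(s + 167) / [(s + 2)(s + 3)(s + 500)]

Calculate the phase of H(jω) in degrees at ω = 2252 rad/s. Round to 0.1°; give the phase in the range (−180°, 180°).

At s = jω = j2252:
zero (s+84): 84 + j2252 → |·| = √(84²+2252²) = √5078560 ≈ 2253.6, ∠ = arctan(2252/84) ≈ 87.86°
zero (s+167): 167 + j2252 → |·| = √(167²+2252²) = √5099393 ≈ 2258.2, ∠ = arctan(2252/167) ≈ 85.76°
pole (s+2): 2 + j2252 → |·| = √(2²+2252²) = √5071508 ≈ 2252, ∠ = arctan(2252/2) ≈ 89.95°
pole (s+3): 3 + j2252 → |·| = √(3²+2252²) = √5071513 ≈ 2252, ∠ = arctan(2252/3) ≈ 89.92°
pole (s+500): 500 + j2252 → |·| = √(500²+2252²) = √5321504 ≈ 2306.8, ∠ = arctan(2252/500) ≈ 77.48°
∠H = 173.62° − 257.35° = -83.73°

-83.7°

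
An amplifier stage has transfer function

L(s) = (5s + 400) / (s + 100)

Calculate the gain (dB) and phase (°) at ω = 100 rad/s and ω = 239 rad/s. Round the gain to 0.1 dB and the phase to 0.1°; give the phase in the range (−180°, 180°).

ω = 100: 13.1 dB, 6.3°; ω = 239: 13.7 dB, 4.2°

Substitute s = j100:
Numerator: 5(j100) + 400 = 400 + j500
Denominator: (j100) + 100 = 100 + j100
|N| = √(400² + 500²) ≈ 640.31, ∠N ≈ 51.34°
|D| = √(100² + 100²) ≈ 141.42, ∠D ≈ 45.00°
|L| = 640.31 / 141.42 ≈ 4.5277
Gain = 20 log₁₀(4.5277) ≈ 13.12 dB
∠L = 51.34° − 45.00° = 6.34°

Substitute s = j239:
Numerator: 5(j239) + 400 = 400 + j1195
Denominator: (j239) + 100 = 100 + j239
|N| = √(400² + 1195²) ≈ 1260.2, ∠N ≈ 71.49°
|D| = √(100² + 239²) ≈ 259.08, ∠D ≈ 67.30°
|L| = 1260.2 / 259.08 ≈ 4.8641
Gain = 20 log₁₀(4.8641) ≈ 13.74 dB
∠L = 71.49° − 67.30° = 4.19°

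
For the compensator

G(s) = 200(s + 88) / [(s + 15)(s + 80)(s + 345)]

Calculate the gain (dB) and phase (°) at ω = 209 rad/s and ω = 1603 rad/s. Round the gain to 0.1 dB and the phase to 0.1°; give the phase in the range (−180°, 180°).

ω = 209: -52.4 dB, -119.0°; ω = 1603: -82.4 dB, -167.6°

At s = jω = j209:
zero (s+88): 88 + j209 → |·| = √(88²+209²) = √51425 ≈ 226.77, ∠ = arctan(209/88) ≈ 67.17°
pole (s+15): 15 + j209 → |·| = √(15²+209²) = √43906 ≈ 209.54, ∠ = arctan(209/15) ≈ 85.89°
pole (s+80): 80 + j209 → |·| = √(80²+209²) = √50081 ≈ 223.79, ∠ = arctan(209/80) ≈ 69.05°
pole (s+345): 345 + j209 → |·| = √(345²+209²) = √162706 ≈ 403.37, ∠ = arctan(209/345) ≈ 31.21°
|G| = 200 · 226.77 / 1.8915e+07 ≈ 0.0023978
Gain = 20 log₁₀(0.0023978) ≈ -52.40 dB
∠G = 67.17° − 186.15° = -118.98°

At s = jω = j1603:
zero (s+88): 88 + j1603 → |·| = √(88²+1603²) = √2577353 ≈ 1605.4, ∠ = arctan(1603/88) ≈ 86.86°
pole (s+15): 15 + j1603 → |·| = √(15²+1603²) = √2569834 ≈ 1603.1, ∠ = arctan(1603/15) ≈ 89.46°
pole (s+80): 80 + j1603 → |·| = √(80²+1603²) = √2576009 ≈ 1605, ∠ = arctan(1603/80) ≈ 87.14°
pole (s+345): 345 + j1603 → |·| = √(345²+1603²) = √2688634 ≈ 1639.7, ∠ = arctan(1603/345) ≈ 77.85°
|G| = 200 · 1605.4 / 4.2189e+09 ≈ 7.6105e-05
Gain = 20 log₁₀(7.6105e-05) ≈ -82.37 dB
∠G = 86.86° − 254.45° = -167.59°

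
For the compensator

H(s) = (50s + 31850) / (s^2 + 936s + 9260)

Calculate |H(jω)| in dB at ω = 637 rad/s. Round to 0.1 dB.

Substitute s = j637:
Numerator: 50(j637) + 31850 = 31850 + j31850
Denominator: (j637)^2 + 936(j637) + 9260 = -396509 + j596232
|N| = √(31850² + 31850²) ≈ 45043, ∠N ≈ 45.00°
|D| = √(396509² + 596232²) ≈ 7.1604e+05, ∠D ≈ 123.62°
|H| = 45043 / 7.1604e+05 ≈ 0.062906
Gain = 20 log₁₀(0.062906) ≈ -24.03 dB

-24.0 dB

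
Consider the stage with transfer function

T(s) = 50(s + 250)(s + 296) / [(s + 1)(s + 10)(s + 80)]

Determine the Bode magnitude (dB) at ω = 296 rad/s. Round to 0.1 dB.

-10.4 dB

At s = jω = j296:
zero (s+250): 250 + j296 → |·| = √(250²+296²) = √150116 ≈ 387.45, ∠ = arctan(296/250) ≈ 49.82°
zero (s+296): 296 + j296 → |·| = √(296²+296²) = √175232 ≈ 418.61, ∠ = arctan(296/296) ≈ 45.00°
pole (s+1): 1 + j296 → |·| = √(1²+296²) = √87617 ≈ 296, ∠ = arctan(296/1) ≈ 89.81°
pole (s+10): 10 + j296 → |·| = √(10²+296²) = √87716 ≈ 296.17, ∠ = arctan(296/10) ≈ 88.07°
pole (s+80): 80 + j296 → |·| = √(80²+296²) = √94016 ≈ 306.62, ∠ = arctan(296/80) ≈ 74.88°
|T| = 50 · 1.6219e+05 / 2.688e+07 ≈ 0.30169
Gain = 20 log₁₀(0.30169) ≈ -10.41 dB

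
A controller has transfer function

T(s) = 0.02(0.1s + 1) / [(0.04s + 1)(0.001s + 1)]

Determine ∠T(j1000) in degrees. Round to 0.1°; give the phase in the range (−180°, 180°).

-44.1°

At ω = 1000 rad/s:
zero (1 + j1000·0.1) = 1 + j100 → |·| ≈ 100, ∠ ≈ 89.43°
pole (1 + j1000·0.04) = 1 + j40 → |·| ≈ 40.012, ∠ ≈ 88.57°
pole (1 + j1000·0.001) = 1 + j1 → |·| ≈ 1.4142, ∠ ≈ 45.00°
∠T = (89.43°) − (88.57° + 45.00°) = -44.14°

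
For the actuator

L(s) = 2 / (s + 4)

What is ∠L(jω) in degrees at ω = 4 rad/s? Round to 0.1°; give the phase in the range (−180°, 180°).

-45.0°

At s = jω = j4:
pole (s+4): 4 + j4 → |·| = √(4²+4²) = √32 ≈ 5.6569, ∠ = arctan(4/4) ≈ 45.00°
∠L = 0.00° − 45.00° = -45.00°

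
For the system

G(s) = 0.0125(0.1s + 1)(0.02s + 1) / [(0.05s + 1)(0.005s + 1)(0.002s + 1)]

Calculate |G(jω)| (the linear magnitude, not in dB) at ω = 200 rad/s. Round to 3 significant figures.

0.0674

At ω = 200 rad/s:
zero (1 + j200·0.1) = 1 + j20 → |·| ≈ 20.025, ∠ ≈ 87.14°
zero (1 + j200·0.02) = 1 + j4 → |·| ≈ 4.1231, ∠ ≈ 75.96°
pole (1 + j200·0.05) = 1 + j10 → |·| ≈ 10.05, ∠ ≈ 84.29°
pole (1 + j200·0.005) = 1 + j1 → |·| ≈ 1.4142, ∠ ≈ 45.00°
pole (1 + j200·0.002) = 1 + j0.4 → |·| ≈ 1.077, ∠ ≈ 21.80°
|G| = 0.0125 · 20.025 · 4.1231 / (10.05 · 1.4142 · 1.077) ≈ 0.067424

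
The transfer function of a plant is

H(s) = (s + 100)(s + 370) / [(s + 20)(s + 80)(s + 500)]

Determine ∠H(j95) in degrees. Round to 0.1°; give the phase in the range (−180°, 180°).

At s = jω = j95:
zero (s+100): 100 + j95 → |·| = √(100²+95²) = √19025 ≈ 137.93, ∠ = arctan(95/100) ≈ 43.53°
zero (s+370): 370 + j95 → |·| = √(370²+95²) = √145925 ≈ 382, ∠ = arctan(95/370) ≈ 14.40°
pole (s+20): 20 + j95 → |·| = √(20²+95²) = √9425 ≈ 97.082, ∠ = arctan(95/20) ≈ 78.11°
pole (s+80): 80 + j95 → |·| = √(80²+95²) = √15425 ≈ 124.2, ∠ = arctan(95/80) ≈ 49.90°
pole (s+500): 500 + j95 → |·| = √(500²+95²) = √259025 ≈ 508.94, ∠ = arctan(95/500) ≈ 10.76°
∠H = 57.93° − 138.77° = -80.84°

-80.8°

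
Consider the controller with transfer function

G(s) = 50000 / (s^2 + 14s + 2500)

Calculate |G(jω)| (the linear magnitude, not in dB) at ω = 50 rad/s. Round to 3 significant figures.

71.4

At s = jω = j50:
quadratic: (j50)² + 14·j50 + 2500 = 0 + j700 → |·| ≈ 700, ∠ ≈ 90.00°
|G| = 50000 / 700 ≈ 71.429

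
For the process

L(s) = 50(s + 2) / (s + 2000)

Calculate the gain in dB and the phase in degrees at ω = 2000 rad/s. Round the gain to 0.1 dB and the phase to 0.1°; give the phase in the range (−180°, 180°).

31.0 dB, 44.9°

At s = jω = j2000:
zero (s+2): 2 + j2000 → |·| = √(2²+2000²) = √4000004 ≈ 2000, ∠ = arctan(2000/2) ≈ 89.94°
pole (s+2000): 2000 + j2000 → |·| = √(2000²+2000²) = √8000000 ≈ 2828.4, ∠ = arctan(2000/2000) ≈ 45.00°
|L| = 50 · 2000 / 2828.4 ≈ 35.356
Gain = 20 log₁₀(35.356) ≈ 30.97 dB
∠L = 89.94° − 45.00° = 44.94°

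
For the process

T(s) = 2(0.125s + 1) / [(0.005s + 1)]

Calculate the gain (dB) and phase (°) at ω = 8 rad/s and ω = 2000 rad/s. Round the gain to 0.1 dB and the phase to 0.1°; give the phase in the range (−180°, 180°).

ω = 8: 9.0 dB, 42.7°; ω = 2000: 33.9 dB, 5.5°

At ω = 8 rad/s:
zero (1 + j8·0.125) = 1 + j1 → |·| ≈ 1.4142, ∠ ≈ 45.00°
pole (1 + j8·0.005) = 1 + j0.04 → |·| ≈ 1.0008, ∠ ≈ 2.29°
|T| = 2 · 1.4142 / (1.0008) ≈ 2.8261
Gain = 20 log₁₀(2.8261) ≈ 9.02 dB
∠T = (45.00°) − (2.29°) = 42.71°

At ω = 2000 rad/s:
zero (1 + j2000·0.125) = 1 + j250 → |·| ≈ 250, ∠ ≈ 89.77°
pole (1 + j2000·0.005) = 1 + j10 → |·| ≈ 10.05, ∠ ≈ 84.29°
|T| = 2 · 250 / (10.05) ≈ 49.751
Gain = 20 log₁₀(49.751) ≈ 33.94 dB
∠T = (89.77°) − (84.29°) = 5.48°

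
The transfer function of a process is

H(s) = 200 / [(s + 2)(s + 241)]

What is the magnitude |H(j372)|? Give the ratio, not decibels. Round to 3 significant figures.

At s = jω = j372:
pole (s+2): 2 + j372 → |·| = √(2²+372²) = √138388 ≈ 372.01, ∠ = arctan(372/2) ≈ 89.69°
pole (s+241): 241 + j372 → |·| = √(241²+372²) = √196465 ≈ 443.24, ∠ = arctan(372/241) ≈ 57.06°
|H| = 200 / 1.6489e+05 ≈ 0.0012129

0.00121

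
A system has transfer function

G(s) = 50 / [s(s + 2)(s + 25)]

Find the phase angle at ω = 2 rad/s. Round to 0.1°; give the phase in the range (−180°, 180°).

-139.6°

At s = jω = j2:
pole (s+2): 2 + j2 → |·| = √(2²+2²) = √8 ≈ 2.8284, ∠ = arctan(2/2) ≈ 45.00°
pole (s+25): 25 + j2 → |·| = √(25²+2²) = √629 ≈ 25.08, ∠ = arctan(2/25) ≈ 4.57°
pole at origin: |s| = 2, ∠ = 90.00° (in denominator)
∠G = 0.00° − 139.57° = -139.57°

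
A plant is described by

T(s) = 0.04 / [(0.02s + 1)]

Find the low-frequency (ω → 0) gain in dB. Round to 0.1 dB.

-28.0 dB

T(0) = 0.04 · 1 / 1 = 0.04
20 log₁₀(0.04) ≈ -27.96 dB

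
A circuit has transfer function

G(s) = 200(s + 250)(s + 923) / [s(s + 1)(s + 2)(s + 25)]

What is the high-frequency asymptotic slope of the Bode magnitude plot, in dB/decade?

-40 dB/decade

Each pole contributes −20 dB/decade at high frequency; each zero contributes +20 dB/decade.
Net: 2 zero(s) − 4 pole(s) → -40 dB/decade.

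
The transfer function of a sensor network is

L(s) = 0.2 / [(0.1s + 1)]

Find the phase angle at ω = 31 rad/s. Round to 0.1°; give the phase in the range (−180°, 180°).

At ω = 31 rad/s:
pole (1 + j31·0.1) = 1 + j3.1 → |·| ≈ 3.2573, ∠ ≈ 72.12°
∠L = (0°) − (72.12°) = -72.12°

-72.1°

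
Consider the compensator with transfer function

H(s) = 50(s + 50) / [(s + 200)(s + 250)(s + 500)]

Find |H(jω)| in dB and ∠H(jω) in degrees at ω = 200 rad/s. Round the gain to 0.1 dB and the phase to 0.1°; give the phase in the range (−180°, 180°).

-73.5 dB, -29.5°

At s = jω = j200:
zero (s+50): 50 + j200 → |·| = √(50²+200²) = √42500 ≈ 206.16, ∠ = arctan(200/50) ≈ 75.96°
pole (s+200): 200 + j200 → |·| = √(200²+200²) = √80000 ≈ 282.84, ∠ = arctan(200/200) ≈ 45.00°
pole (s+250): 250 + j200 → |·| = √(250²+200²) = √102500 ≈ 320.16, ∠ = arctan(200/250) ≈ 38.66°
pole (s+500): 500 + j200 → |·| = √(500²+200²) = √290000 ≈ 538.52, ∠ = arctan(200/500) ≈ 21.80°
|H| = 50 · 206.16 / 4.8765e+07 ≈ 0.00021138
Gain = 20 log₁₀(0.00021138) ≈ -73.50 dB
∠H = 75.96° − 105.46° = -29.50°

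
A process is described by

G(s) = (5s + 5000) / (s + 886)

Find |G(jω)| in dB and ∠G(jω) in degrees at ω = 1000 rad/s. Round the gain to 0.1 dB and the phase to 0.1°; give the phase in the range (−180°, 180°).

14.5 dB, -3.5°

Substitute s = j1000:
Numerator: 5(j1000) + 5000 = 5000 + j5000
Denominator: (j1000) + 886 = 886 + j1000
|N| = √(5000² + 5000²) ≈ 7071.1, ∠N ≈ 45.00°
|D| = √(886² + 1000²) ≈ 1336, ∠D ≈ 48.46°
|G| = 7071.1 / 1336 ≈ 5.2927
Gain = 20 log₁₀(5.2927) ≈ 14.47 dB
∠G = 45.00° − 48.46° = -3.46°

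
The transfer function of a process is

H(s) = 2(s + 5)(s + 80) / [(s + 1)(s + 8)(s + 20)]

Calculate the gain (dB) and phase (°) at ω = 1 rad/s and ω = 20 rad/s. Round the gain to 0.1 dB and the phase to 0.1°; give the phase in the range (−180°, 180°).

At s = jω = j1:
zero (s+5): 5 + j1 → |·| = √(5²+1²) = √26 ≈ 5.099, ∠ = arctan(1/5) ≈ 11.31°
zero (s+80): 80 + j1 → |·| = √(80²+1²) = √6401 ≈ 80.006, ∠ = arctan(1/80) ≈ 0.72°
pole (s+1): 1 + j1 → |·| = √(1²+1²) = √2 ≈ 1.4142, ∠ = arctan(1/1) ≈ 45.00°
pole (s+8): 8 + j1 → |·| = √(8²+1²) = √65 ≈ 8.0623, ∠ = arctan(1/8) ≈ 7.13°
pole (s+20): 20 + j1 → |·| = √(20²+1²) = √401 ≈ 20.025, ∠ = arctan(1/20) ≈ 2.86°
|H| = 2 · 407.95 / 228.32 ≈ 3.5735
Gain = 20 log₁₀(3.5735) ≈ 11.06 dB
∠H = 12.03° − 54.99° = -42.96°

At s = jω = j20:
zero (s+5): 5 + j20 → |·| = √(5²+20²) = √425 ≈ 20.616, ∠ = arctan(20/5) ≈ 75.96°
zero (s+80): 80 + j20 → |·| = √(80²+20²) = √6800 ≈ 82.462, ∠ = arctan(20/80) ≈ 14.04°
pole (s+1): 1 + j20 → |·| = √(1²+20²) = √401 ≈ 20.025, ∠ = arctan(20/1) ≈ 87.14°
pole (s+8): 8 + j20 → |·| = √(8²+20²) = √464 ≈ 21.541, ∠ = arctan(20/8) ≈ 68.20°
pole (s+20): 20 + j20 → |·| = √(20²+20²) = √800 ≈ 28.284, ∠ = arctan(20/20) ≈ 45.00°
|H| = 2 · 1700 / 12201 ≈ 0.27867
Gain = 20 log₁₀(0.27867) ≈ -11.10 dB
∠H = 90.00° − 200.34° = -110.34°

ω = 1: 11.1 dB, -43.0°; ω = 20: -11.1 dB, -110.3°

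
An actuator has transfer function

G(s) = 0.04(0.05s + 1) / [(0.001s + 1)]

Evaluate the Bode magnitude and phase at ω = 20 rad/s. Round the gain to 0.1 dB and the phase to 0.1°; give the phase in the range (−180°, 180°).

At ω = 20 rad/s:
zero (1 + j20·0.05) = 1 + j1 → |·| ≈ 1.4142, ∠ ≈ 45.00°
pole (1 + j20·0.001) = 1 + j0.02 → |·| ≈ 1.0002, ∠ ≈ 1.15°
|G| = 0.04 · 1.4142 / (1.0002) ≈ 0.056557
Gain = 20 log₁₀(0.056557) ≈ -24.95 dB
∠G = (45.00°) − (1.15°) = 43.85°

-25.0 dB, 43.9°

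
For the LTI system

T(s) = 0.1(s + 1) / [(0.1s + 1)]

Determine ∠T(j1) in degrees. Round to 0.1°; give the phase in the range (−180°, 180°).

At ω = 1 rad/s:
zero (1 + j1·1) = 1 + j1 → |·| ≈ 1.4142, ∠ ≈ 45.00°
pole (1 + j1·0.1) = 1 + j0.1 → |·| ≈ 1.005, ∠ ≈ 5.71°
∠T = (45.00°) − (5.71°) = 39.29°

39.3°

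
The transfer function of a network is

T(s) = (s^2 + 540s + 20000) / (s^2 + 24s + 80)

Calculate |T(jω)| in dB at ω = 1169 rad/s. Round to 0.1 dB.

Substitute s = j1169:
Numerator: (j1169)^2 + 540(j1169) + 20000 = -1346561 + j631260
Denominator: (j1169)^2 + 24(j1169) + 80 = -1366481 + j28056
|N| = √(1346561² + 631260²) ≈ 1.4872e+06, ∠N ≈ 154.88°
|D| = √(1366481² + 28056²) ≈ 1.3668e+06, ∠D ≈ 178.82°
|T| = 1.4872e+06 / 1.3668e+06 ≈ 1.0881
Gain = 20 log₁₀(1.0881) ≈ 0.73 dB

0.7 dB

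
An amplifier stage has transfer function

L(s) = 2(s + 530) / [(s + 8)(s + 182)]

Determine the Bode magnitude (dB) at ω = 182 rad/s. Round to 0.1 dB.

-32.4 dB

At s = jω = j182:
zero (s+530): 530 + j182 → |·| = √(530²+182²) = √314024 ≈ 560.38, ∠ = arctan(182/530) ≈ 18.95°
pole (s+8): 8 + j182 → |·| = √(8²+182²) = √33188 ≈ 182.18, ∠ = arctan(182/8) ≈ 87.48°
pole (s+182): 182 + j182 → |·| = √(182²+182²) = √66248 ≈ 257.39, ∠ = arctan(182/182) ≈ 45.00°
|L| = 2 · 560.38 / 46891 ≈ 0.023901
Gain = 20 log₁₀(0.023901) ≈ -32.43 dB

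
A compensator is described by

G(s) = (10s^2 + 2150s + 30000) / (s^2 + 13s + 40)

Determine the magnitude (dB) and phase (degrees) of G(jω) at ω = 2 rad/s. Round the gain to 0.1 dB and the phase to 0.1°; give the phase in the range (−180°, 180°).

56.7 dB, -27.7°

Substitute s = j2:
Numerator: 10(j2)^2 + 2150(j2) + 30000 = 29960 + j4300
Denominator: (j2)^2 + 13(j2) + 40 = 36 + j26
|N| = √(29960² + 4300²) ≈ 30267, ∠N ≈ 8.17°
|D| = √(36² + 26²) ≈ 44.407, ∠D ≈ 35.84°
|G| = 30267 / 44.407 ≈ 681.58
Gain = 20 log₁₀(681.58) ≈ 56.67 dB
∠G = 8.17° − 35.84° = -27.67°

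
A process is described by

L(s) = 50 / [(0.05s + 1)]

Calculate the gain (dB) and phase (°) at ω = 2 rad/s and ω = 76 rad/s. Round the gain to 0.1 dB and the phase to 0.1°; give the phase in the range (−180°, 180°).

ω = 2: 33.9 dB, -5.7°; ω = 76: 22.1 dB, -75.3°

At ω = 2 rad/s:
pole (1 + j2·0.05) = 1 + j0.1 → |·| ≈ 1.005, ∠ ≈ 5.71°
|L| = 50 · 1 / (1.005) ≈ 49.751
Gain = 20 log₁₀(49.751) ≈ 33.94 dB
∠L = (0°) − (5.71°) = -5.71°

At ω = 76 rad/s:
pole (1 + j76·0.05) = 1 + j3.8 → |·| ≈ 3.9294, ∠ ≈ 75.26°
|L| = 50 · 1 / (3.9294) ≈ 12.725
Gain = 20 log₁₀(12.725) ≈ 22.09 dB
∠L = (0°) − (75.26°) = -75.26°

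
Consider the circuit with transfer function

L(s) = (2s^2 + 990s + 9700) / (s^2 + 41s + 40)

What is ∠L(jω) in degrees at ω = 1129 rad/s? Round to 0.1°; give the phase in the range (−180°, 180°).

Substitute s = j1129:
Numerator: 2(j1129)^2 + 990(j1129) + 9700 = -2539582 + j1117710
Denominator: (j1129)^2 + 41(j1129) + 40 = -1274601 + j46289
|N| = √(2539582² + 1117710²) ≈ 2.7747e+06, ∠N ≈ 156.24°
|D| = √(1274601² + 46289²) ≈ 1.2754e+06, ∠D ≈ 177.92°
∠L = 156.24° − 177.92° = -21.68°

-21.7°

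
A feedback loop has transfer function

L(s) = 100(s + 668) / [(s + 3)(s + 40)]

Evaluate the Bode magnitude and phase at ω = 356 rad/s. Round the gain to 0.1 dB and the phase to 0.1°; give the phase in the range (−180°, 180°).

-4.5 dB, -145.1°

At s = jω = j356:
zero (s+668): 668 + j356 → |·| = √(668²+356²) = √572960 ≈ 756.94, ∠ = arctan(356/668) ≈ 28.05°
pole (s+3): 3 + j356 → |·| = √(3²+356²) = √126745 ≈ 356.01, ∠ = arctan(356/3) ≈ 89.52°
pole (s+40): 40 + j356 → |·| = √(40²+356²) = √128336 ≈ 358.24, ∠ = arctan(356/40) ≈ 83.59°
|L| = 100 · 756.94 / 1.2754e+05 ≈ 0.59349
Gain = 20 log₁₀(0.59349) ≈ -4.53 dB
∠L = 28.05° − 173.11° = -145.06°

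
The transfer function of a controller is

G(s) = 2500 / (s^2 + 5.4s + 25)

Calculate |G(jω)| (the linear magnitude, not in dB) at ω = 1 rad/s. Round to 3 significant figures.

102

At s = jω = j1:
quadratic: (j1)² + 5.4·j1 + 25 = 24 + j5.4 → |·| ≈ 24.6, ∠ ≈ 12.68°
|G| = 2500 / 24.6 ≈ 101.63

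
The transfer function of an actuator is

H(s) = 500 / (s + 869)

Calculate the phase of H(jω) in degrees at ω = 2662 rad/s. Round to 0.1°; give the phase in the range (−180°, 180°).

At s = jω = j2662:
pole (s+869): 869 + j2662 → |·| = √(869²+2662²) = √7841405 ≈ 2800.3, ∠ = arctan(2662/869) ≈ 71.92°
∠H = 0.00° − 71.92° = -71.92°

-71.9°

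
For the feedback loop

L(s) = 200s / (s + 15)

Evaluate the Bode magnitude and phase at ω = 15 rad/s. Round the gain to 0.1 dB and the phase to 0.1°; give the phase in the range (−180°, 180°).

43.0 dB, 45.0°

At s = jω = j15:
zero at origin: s = j15 → |·| = 15, ∠ = 90.00°
pole (s+15): 15 + j15 → |·| = √(15²+15²) = √450 ≈ 21.213, ∠ = arctan(15/15) ≈ 45.00°
|L| = 200 · 15 / 21.213 ≈ 141.42
Gain = 20 log₁₀(141.42) ≈ 43.01 dB
∠L = 90.00° − 45.00° = 45.00°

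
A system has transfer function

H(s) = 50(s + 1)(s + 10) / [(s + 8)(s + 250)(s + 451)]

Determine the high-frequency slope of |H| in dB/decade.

-20 dB/decade

Each pole contributes −20 dB/decade at high frequency; each zero contributes +20 dB/decade.
Net: 2 zero(s) − 3 pole(s) → -20 dB/decade.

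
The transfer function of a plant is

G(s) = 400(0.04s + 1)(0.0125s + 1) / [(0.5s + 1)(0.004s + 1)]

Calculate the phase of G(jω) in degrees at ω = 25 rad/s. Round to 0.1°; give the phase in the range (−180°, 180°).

-28.8°

At ω = 25 rad/s:
zero (1 + j25·0.04) = 1 + j1 → |·| ≈ 1.4142, ∠ ≈ 45.00°
zero (1 + j25·0.0125) = 1 + j0.3125 → |·| ≈ 1.0477, ∠ ≈ 17.35°
pole (1 + j25·0.5) = 1 + j12.5 → |·| ≈ 12.54, ∠ ≈ 85.43°
pole (1 + j25·0.004) = 1 + j0.1 → |·| ≈ 1.005, ∠ ≈ 5.71°
∠G = (45.00° + 17.35°) − (85.43° + 5.71°) = -28.79°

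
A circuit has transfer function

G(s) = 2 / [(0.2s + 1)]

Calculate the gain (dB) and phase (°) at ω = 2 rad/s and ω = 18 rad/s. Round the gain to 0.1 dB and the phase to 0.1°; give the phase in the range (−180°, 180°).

At ω = 2 rad/s:
pole (1 + j2·0.2) = 1 + j0.4 → |·| ≈ 1.077, ∠ ≈ 21.80°
|G| = 2 · 1 / (1.077) ≈ 1.857
Gain = 20 log₁₀(1.857) ≈ 5.38 dB
∠G = (0°) − (21.80°) = -21.80°

At ω = 18 rad/s:
pole (1 + j18·0.2) = 1 + j3.6 → |·| ≈ 3.7363, ∠ ≈ 74.48°
|G| = 2 · 1 / (3.7363) ≈ 0.53529
Gain = 20 log₁₀(0.53529) ≈ -5.43 dB
∠G = (0°) − (74.48°) = -74.48°

ω = 2: 5.4 dB, -21.8°; ω = 18: -5.4 dB, -74.5°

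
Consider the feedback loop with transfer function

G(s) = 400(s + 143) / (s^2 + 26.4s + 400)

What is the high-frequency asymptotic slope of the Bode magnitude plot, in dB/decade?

Each pole contributes −20 dB/decade at high frequency; each zero contributes +20 dB/decade.
Net: 1 zero(s) − 2 pole(s) → -20 dB/decade.

-20 dB/decade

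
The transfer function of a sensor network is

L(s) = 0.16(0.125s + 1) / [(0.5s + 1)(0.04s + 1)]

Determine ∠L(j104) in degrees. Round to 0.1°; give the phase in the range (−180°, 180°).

-79.8°

At ω = 104 rad/s:
zero (1 + j104·0.125) = 1 + j13 → |·| ≈ 13.038, ∠ ≈ 85.60°
pole (1 + j104·0.5) = 1 + j52 → |·| ≈ 52.01, ∠ ≈ 88.90°
pole (1 + j104·0.04) = 1 + j4.16 → |·| ≈ 4.2785, ∠ ≈ 76.48°
∠L = (85.60°) − (88.90° + 76.48°) = -79.78°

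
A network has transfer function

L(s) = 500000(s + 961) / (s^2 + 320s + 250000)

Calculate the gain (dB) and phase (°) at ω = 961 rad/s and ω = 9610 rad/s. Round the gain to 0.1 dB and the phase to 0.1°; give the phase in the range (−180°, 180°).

At s = jω = j961:
zero (s+961): 961 + j961 → |·| = √(961²+961²) = √1847042 ≈ 1359.1, ∠ = arctan(961/961) ≈ 45.00°
quadratic: (j961)² + 320·j961 + 250000 = -673521 + j307520 → |·| ≈ 7.404e+05, ∠ ≈ 155.46°
|L| = 500000 · 1359.1 / 7.404e+05 ≈ 917.81
Gain = 20 log₁₀(917.81) ≈ 59.26 dB
∠L = 45.00° − 155.46° = -110.46°

At s = jω = j9610:
zero (s+961): 961 + j9610 → |·| = √(961²+9610²) = √93275621 ≈ 9657.9, ∠ = arctan(9610/961) ≈ 84.29°
quadratic: (j9610)² + 320·j9610 + 250000 = -92102100 + j3075200 → |·| ≈ 9.2153e+07, ∠ ≈ 178.09°
|L| = 500000 · 9657.9 / 9.2153e+07 ≈ 52.401
Gain = 20 log₁₀(52.401) ≈ 34.39 dB
∠L = 84.29° − 178.09° = -93.80°

ω = 961: 59.3 dB, -110.5°; ω = 9610: 34.4 dB, -93.8°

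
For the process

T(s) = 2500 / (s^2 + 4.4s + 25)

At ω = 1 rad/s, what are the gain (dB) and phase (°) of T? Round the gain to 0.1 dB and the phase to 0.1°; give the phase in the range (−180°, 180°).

At s = jω = j1:
quadratic: (j1)² + 4.4·j1 + 25 = 24 + j4.4 → |·| ≈ 24.4, ∠ ≈ 10.39°
|T| = 2500 / 24.4 ≈ 102.46
Gain = 20 log₁₀(102.46) ≈ 40.21 dB
∠T = 0.00° − 10.39° = -10.39°

40.2 dB, -10.4°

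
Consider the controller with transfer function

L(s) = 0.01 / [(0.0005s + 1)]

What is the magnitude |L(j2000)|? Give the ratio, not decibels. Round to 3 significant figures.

At ω = 2000 rad/s:
pole (1 + j2000·0.0005) = 1 + j1 → |·| ≈ 1.4142, ∠ ≈ 45.00°
|L| = 0.01 · 1 / (1.4142) ≈ 0.0070711

0.00707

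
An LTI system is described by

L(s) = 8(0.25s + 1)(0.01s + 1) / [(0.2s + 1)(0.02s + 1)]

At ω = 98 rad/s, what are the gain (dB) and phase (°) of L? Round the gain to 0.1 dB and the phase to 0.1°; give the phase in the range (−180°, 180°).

At ω = 98 rad/s:
zero (1 + j98·0.25) = 1 + j24.5 → |·| ≈ 24.52, ∠ ≈ 87.66°
zero (1 + j98·0.01) = 1 + j0.98 → |·| ≈ 1.4001, ∠ ≈ 44.42°
pole (1 + j98·0.2) = 1 + j19.6 → |·| ≈ 19.625, ∠ ≈ 87.08°
pole (1 + j98·0.02) = 1 + j1.96 → |·| ≈ 2.2004, ∠ ≈ 62.97°
|L| = 8 · 24.52 · 1.4001 / (19.625 · 2.2004) ≈ 6.36
Gain = 20 log₁₀(6.36) ≈ 16.07 dB
∠L = (87.66° + 44.42°) − (87.08° + 62.97°) = -17.97°

16.1 dB, -18.0°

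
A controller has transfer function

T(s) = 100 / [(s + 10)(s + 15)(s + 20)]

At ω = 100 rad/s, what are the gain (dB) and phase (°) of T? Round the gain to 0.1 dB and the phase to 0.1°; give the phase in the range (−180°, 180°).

-80.3 dB, 115.6°

At s = jω = j100:
pole (s+10): 10 + j100 → |·| = √(10²+100²) = √10100 ≈ 100.5, ∠ = arctan(100/10) ≈ 84.29°
pole (s+15): 15 + j100 → |·| = √(15²+100²) = √10225 ≈ 101.12, ∠ = arctan(100/15) ≈ 81.47°
pole (s+20): 20 + j100 → |·| = √(20²+100²) = √10400 ≈ 101.98, ∠ = arctan(100/20) ≈ 78.69°
|T| = 100 / 1.0364e+06 ≈ 9.6488e-05
Gain = 20 log₁₀(9.6488e-05) ≈ -80.31 dB
∠T = 0.00° − 244.45° = -244.45° ≡ 115.55° (principal value)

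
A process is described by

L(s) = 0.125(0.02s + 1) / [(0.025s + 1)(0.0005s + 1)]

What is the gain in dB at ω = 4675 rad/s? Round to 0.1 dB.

At ω = 4675 rad/s:
zero (1 + j4675·0.02) = 1 + j93.5 → |·| ≈ 93.505, ∠ ≈ 89.39°
pole (1 + j4675·0.025) = 1 + j116.875 → |·| ≈ 116.88, ∠ ≈ 89.51°
pole (1 + j4675·0.0005) = 1 + j2.3375 → |·| ≈ 2.5424, ∠ ≈ 66.84°
|L| = 0.125 · 93.505 / (116.88 · 2.5424) ≈ 0.039333
Gain = 20 log₁₀(0.039333) ≈ -28.10 dB

-28.1 dB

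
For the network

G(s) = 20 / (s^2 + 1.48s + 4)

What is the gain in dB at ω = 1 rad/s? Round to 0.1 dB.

15.5 dB

At s = jω = j1:
quadratic: (j1)² + 1.48·j1 + 4 = 3 + j1.48 → |·| ≈ 3.3452, ∠ ≈ 26.26°
|G| = 20 / 3.3452 ≈ 5.9787
Gain = 20 log₁₀(5.9787) ≈ 15.53 dB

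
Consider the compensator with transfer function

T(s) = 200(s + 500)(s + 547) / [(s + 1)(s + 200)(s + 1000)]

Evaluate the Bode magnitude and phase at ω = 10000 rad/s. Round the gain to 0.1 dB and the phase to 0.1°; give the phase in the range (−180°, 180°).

At s = jω = j10000:
zero (s+500): 500 + j10000 → |·| = √(500²+10000²) = √100250000 ≈ 10012, ∠ = arctan(10000/500) ≈ 87.14°
zero (s+547): 547 + j10000 → |·| = √(547²+10000²) = √100299209 ≈ 10015, ∠ = arctan(10000/547) ≈ 86.87°
pole (s+1): 1 + j10000 → |·| = √(1²+10000²) = √100000001 ≈ 10000, ∠ = arctan(10000/1) ≈ 89.99°
pole (s+200): 200 + j10000 → |·| = √(200²+10000²) = √100040000 ≈ 10002, ∠ = arctan(10000/200) ≈ 88.85°
pole (s+1000): 1000 + j10000 → |·| = √(1000²+10000²) = √101000000 ≈ 10050, ∠ = arctan(10000/1000) ≈ 84.29°
|T| = 200 · 1.0027e+08 / 1.0052e+12 ≈ 0.01995
Gain = 20 log₁₀(0.01995) ≈ -34.00 dB
∠T = 174.01° − 263.13° = -89.12°

-34.0 dB, -89.1°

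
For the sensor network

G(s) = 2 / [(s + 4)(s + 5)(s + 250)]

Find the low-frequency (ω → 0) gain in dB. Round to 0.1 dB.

-68.0 dB

G(0) = 2 / (4·5·250) = 0.0004
20 log₁₀(0.0004) ≈ -67.96 dB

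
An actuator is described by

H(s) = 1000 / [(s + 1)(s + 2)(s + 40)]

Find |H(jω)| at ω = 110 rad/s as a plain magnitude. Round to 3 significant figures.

0.000706

At s = jω = j110:
pole (s+1): 1 + j110 → |·| = √(1²+110²) = √12101 ≈ 110, ∠ = arctan(110/1) ≈ 89.48°
pole (s+2): 2 + j110 → |·| = √(2²+110²) = √12104 ≈ 110.02, ∠ = arctan(110/2) ≈ 88.96°
pole (s+40): 40 + j110 → |·| = √(40²+110²) = √13700 ≈ 117.05, ∠ = arctan(110/40) ≈ 70.02°
|H| = 1000 / 1.4166e+06 ≈ 0.00070592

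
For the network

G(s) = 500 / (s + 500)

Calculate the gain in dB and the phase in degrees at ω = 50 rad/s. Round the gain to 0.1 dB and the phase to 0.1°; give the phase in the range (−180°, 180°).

Substitute s = j50:
Numerator: 500 = 500 + j0
Denominator: (j50) + 500 = 500 + j50
|N| = √(500² + 0²) ≈ 500, ∠N ≈ 0.00°
|D| = √(500² + 50²) ≈ 502.49, ∠D ≈ 5.71°
|G| = 500 / 502.49 ≈ 0.99504
Gain = 20 log₁₀(0.99504) ≈ -0.04 dB
∠G = 0.00° − 5.71° = -5.71°

-0.0 dB, -5.7°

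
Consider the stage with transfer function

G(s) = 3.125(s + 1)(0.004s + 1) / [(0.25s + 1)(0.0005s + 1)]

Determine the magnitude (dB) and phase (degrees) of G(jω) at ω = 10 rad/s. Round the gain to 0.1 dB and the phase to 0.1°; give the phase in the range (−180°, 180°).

At ω = 10 rad/s:
zero (1 + j10·1) = 1 + j10 → |·| ≈ 10.05, ∠ ≈ 84.29°
zero (1 + j10·0.004) = 1 + j0.04 → |·| ≈ 1.0008, ∠ ≈ 2.29°
pole (1 + j10·0.25) = 1 + j2.5 → |·| ≈ 2.6926, ∠ ≈ 68.20°
pole (1 + j10·0.0005) = 1 + j0.005 → |·| ≈ 1, ∠ ≈ 0.29°
|G| = 3.125 · 10.05 · 1.0008 / (2.6926 · 1) ≈ 11.673
Gain = 20 log₁₀(11.673) ≈ 21.34 dB
∠G = (84.29° + 2.29°) − (68.20° + 0.29°) = 18.09°

21.3 dB, 18.1°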